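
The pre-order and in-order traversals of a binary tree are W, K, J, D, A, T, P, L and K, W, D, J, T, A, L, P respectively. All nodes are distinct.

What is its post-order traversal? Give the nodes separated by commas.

K, D, T, L, P, A, J, W

The first element of pre-order is the root; it splits in-order into left and right subtrees.
Root W: left subtree has 1 node {K}, right has 6 {D, J, T, A, L, P}.
  Root J: left subtree has 1 node {D}, right has 4 {T, A, L, P}.
    Root A: left subtree has 1 node {T}, right has 2 {L, P}.
      Root P: left subtree has 1 node {L}, right has 0 { }.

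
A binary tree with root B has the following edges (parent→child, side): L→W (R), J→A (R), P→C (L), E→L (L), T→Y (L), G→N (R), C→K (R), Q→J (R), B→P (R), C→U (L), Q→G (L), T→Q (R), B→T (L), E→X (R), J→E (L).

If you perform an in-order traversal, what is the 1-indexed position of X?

In-order visits the left subtree, then the node, then the right subtree.
At B: go left to T.
  At T: go left to Y.
    Y is a leaf — visit Y.
  Visit T.
  At T: go right to Q.
    At Q: go left to G.
      At G: no left child.
      Visit G.
      At G: go right to N.
        N is a leaf — visit N.
    Visit Q.
    At Q: go right to J.
      At J: go left to E.
        At E: go left to L.
          At L: no left child.
          Visit L.
          At L: go right to W.
            W is a leaf — visit W.
        Visit E.
        At E: go right to X.
          X is a leaf — visit X.
      Visit J.
      At J: go right to A.
        A is a leaf — visit A.
Visit B.
At B: go right to P.
  At P: go left to C.
    At C: go left to U.
      U is a leaf — visit U.
    Visit C.
    At C: go right to K.
      K is a leaf — visit K.
  Visit P.
  At P: no right child.
Full in-order sequence: Y, T, G, N, Q, L, W, E, X, J, A, B, U, C, K, P.

9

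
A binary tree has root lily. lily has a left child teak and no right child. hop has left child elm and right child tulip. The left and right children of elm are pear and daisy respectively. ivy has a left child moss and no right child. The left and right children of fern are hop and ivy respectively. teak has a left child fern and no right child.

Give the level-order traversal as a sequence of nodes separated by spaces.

lily teak fern hop ivy elm tulip moss pear daisy

Level-order visits nodes level by level from the root, left to right within each level.
Level 0: lily
Level 1: teak
Level 2: fern
Level 3: hop, ivy
Level 4: elm, tulip, moss
Level 5: pear, daisy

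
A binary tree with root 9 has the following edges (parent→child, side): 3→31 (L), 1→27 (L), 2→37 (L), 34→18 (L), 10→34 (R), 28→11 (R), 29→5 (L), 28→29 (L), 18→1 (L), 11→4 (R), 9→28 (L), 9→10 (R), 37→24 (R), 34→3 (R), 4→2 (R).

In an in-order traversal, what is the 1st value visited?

In-order visits the left subtree, then the node, then the right subtree.
At 9: go left to 28.
  At 28: go left to 29.
    At 29: go left to 5.
      5 is a leaf — visit 5.
    Visit 29.
    At 29: no right child.
  Visit 28.
  At 28: go right to 11.
    At 11: no left child.
    Visit 11.
    At 11: go right to 4.
      At 4: no left child.
      Visit 4.
      At 4: go right to 2.
        At 2: go left to 37.
          At 37: no left child.
          Visit 37.
          At 37: go right to 24.
            24 is a leaf — visit 24.
        Visit 2.
        At 2: no right child.
Visit 9.
At 9: go right to 10.
  At 10: no left child.
  Visit 10.
  At 10: go right to 34.
    At 34: go left to 18.
      At 18: go left to 1.
        At 1: go left to 27.
          27 is a leaf — visit 27.
        Visit 1.
        At 1: no right child.
      Visit 18.
      At 18: no right child.
    Visit 34.
    At 34: go right to 3.
      At 3: go left to 31.
        31 is a leaf — visit 31.
      Visit 3.
      At 3: no right child.
Full in-order sequence: 5, 29, 28, 11, 4, 37, 24, 2, 9, 10, 27, 1, 18, 34, 31, 3.

5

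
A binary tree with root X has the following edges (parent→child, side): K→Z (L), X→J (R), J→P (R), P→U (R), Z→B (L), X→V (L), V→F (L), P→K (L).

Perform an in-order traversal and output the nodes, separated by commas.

F, V, X, J, B, Z, K, P, U

In-order visits the left subtree, then the node, then the right subtree.
At X: go left to V.
  At V: go left to F.
    F is a leaf — visit F.
  Visit V.
  At V: no right child.
Visit X.
At X: go right to J.
  At J: no left child.
  Visit J.
  At J: go right to P.
    At P: go left to K.
      At K: go left to Z.
        At Z: go left to B.
          B is a leaf — visit B.
        Visit Z.
        At Z: no right child.
      Visit K.
      At K: no right child.
    Visit P.
    At P: go right to U.
      U is a leaf — visit U.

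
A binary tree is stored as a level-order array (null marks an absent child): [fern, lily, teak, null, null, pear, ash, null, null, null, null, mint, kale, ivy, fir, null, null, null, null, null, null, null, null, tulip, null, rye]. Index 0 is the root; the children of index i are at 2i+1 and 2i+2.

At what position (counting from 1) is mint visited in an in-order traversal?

4

In-order visits the left subtree, then the node, then the right subtree.
At fern: go left to lily.
  lily is a leaf — visit lily.
Visit fern.
At fern: go right to teak.
  At teak: go left to pear.
    At pear: go left to mint.
      At mint: go left to tulip.
        tulip is a leaf — visit tulip.
      Visit mint.
      At mint: no right child.
    Visit pear.
    At pear: go right to kale.
      At kale: go left to rye.
        rye is a leaf — visit rye.
      Visit kale.
      At kale: no right child.
  Visit teak.
  At teak: go right to ash.
    At ash: go left to ivy.
      ivy is a leaf — visit ivy.
    Visit ash.
    At ash: go right to fir.
      fir is a leaf — visit fir.
Full in-order sequence: lily, fern, tulip, mint, pear, rye, kale, teak, ivy, ash, fir.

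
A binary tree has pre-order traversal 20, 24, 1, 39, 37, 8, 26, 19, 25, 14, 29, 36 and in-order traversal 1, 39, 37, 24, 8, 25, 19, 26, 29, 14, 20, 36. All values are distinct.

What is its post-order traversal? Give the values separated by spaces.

37 39 1 25 19 29 14 26 8 24 36 20

The first element of pre-order is the root; it splits in-order into left and right subtrees.
Root 20: left subtree has 10 nodes {1, 39, 37, 24, 8, 25, 19, 26, 29, 14}, right has 1 {36}.
  Root 24: left subtree has 3 nodes {1, 39, 37}, right has 6 {8, 25, 19, 26, 29, 14}.
    Root 1: left subtree has 0 nodes { }, right has 2 {39, 37}.
      Root 39: left subtree has 0 nodes { }, right has 1 {37}.
    Root 8: left subtree has 0 nodes { }, right has 5 {25, 19, 26, 29, 14}.
      Root 26: left subtree has 2 nodes {25, 19}, right has 2 {29, 14}.
        Root 19: left subtree has 1 node {25}, right has 0 { }.
        Root 14: left subtree has 1 node {29}, right has 0 { }.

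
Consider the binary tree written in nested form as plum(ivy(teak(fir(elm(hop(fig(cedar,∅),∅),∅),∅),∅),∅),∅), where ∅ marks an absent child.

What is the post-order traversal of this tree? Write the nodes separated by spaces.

Post-order visits the left subtree, then the right subtree, then the node.
At plum: go left to ivy.
  At ivy: go left to teak.
    At teak: go left to fir.
      At fir: go left to elm.
        At elm: go left to hop.
          At hop: go left to fig.
            At fig: go left to cedar.
              cedar is a leaf — visit cedar.
            At fig: no right child.
            Visit fig.
          At hop: no right child.
          Visit hop.
        At elm: no right child.
        Visit elm.
      At fir: no right child.
      Visit fir.
    At teak: no right child.
    Visit teak.
  At ivy: no right child.
  Visit ivy.
At plum: no right child.
Visit plum.

cedar fig hop elm fir teak ivy plum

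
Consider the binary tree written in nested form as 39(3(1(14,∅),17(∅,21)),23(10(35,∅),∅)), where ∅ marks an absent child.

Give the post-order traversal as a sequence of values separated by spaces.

Post-order visits the left subtree, then the right subtree, then the node.
At 39: go left to 3.
  At 3: go left to 1.
    At 1: go left to 14.
      14 is a leaf — visit 14.
    At 1: no right child.
    Visit 1.
  At 3: go right to 17.
    At 17: no left child.
    At 17: go right to 21.
      21 is a leaf — visit 21.
    Visit 17.
  Visit 3.
At 39: go right to 23.
  At 23: go left to 10.
    At 10: go left to 35.
      35 is a leaf — visit 35.
    At 10: no right child.
    Visit 10.
  At 23: no right child.
  Visit 23.
Visit 39.

14 1 21 17 3 35 10 23 39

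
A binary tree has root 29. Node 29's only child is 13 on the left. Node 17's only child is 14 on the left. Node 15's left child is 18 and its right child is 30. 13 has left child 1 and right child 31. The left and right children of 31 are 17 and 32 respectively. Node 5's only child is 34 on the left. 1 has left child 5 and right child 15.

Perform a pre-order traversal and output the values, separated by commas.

29, 13, 1, 5, 34, 15, 18, 30, 31, 17, 14, 32

Pre-order visits the node, then its left subtree, then its right subtree.
Visit 29.
At 29: go left to 13.
  Visit 13.
  At 13: go left to 1.
    Visit 1.
    At 1: go left to 5.
      Visit 5.
      At 5: go left to 34.
        34 is a leaf — visit 34.
      At 5: no right child.
    At 1: go right to 15.
      Visit 15.
      At 15: go left to 18.
        18 is a leaf — visit 18.
      At 15: go right to 30.
        30 is a leaf — visit 30.
  At 13: go right to 31.
    Visit 31.
    At 31: go left to 17.
      Visit 17.
      At 17: go left to 14.
        14 is a leaf — visit 14.
      At 17: no right child.
    At 31: go right to 32.
      32 is a leaf — visit 32.
At 29: no right child.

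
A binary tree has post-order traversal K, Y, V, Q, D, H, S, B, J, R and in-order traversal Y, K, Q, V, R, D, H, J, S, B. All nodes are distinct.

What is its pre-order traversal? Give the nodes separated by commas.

R, Q, Y, K, V, J, H, D, B, S

The last element of post-order is the root; it splits in-order into left and right subtrees.
Root R: left subtree has 4 nodes {Y, K, Q, V}, right has 5 {D, H, J, S, B}.
  Root Q: left subtree has 2 nodes {Y, K}, right has 1 {V}.
    Root Y: left subtree has 0 nodes { }, right has 1 {K}.
  Root J: left subtree has 2 nodes {D, H}, right has 2 {S, B}.
    Root H: left subtree has 1 node {D}, right has 0 { }.
    Root B: left subtree has 1 node {S}, right has 0 { }.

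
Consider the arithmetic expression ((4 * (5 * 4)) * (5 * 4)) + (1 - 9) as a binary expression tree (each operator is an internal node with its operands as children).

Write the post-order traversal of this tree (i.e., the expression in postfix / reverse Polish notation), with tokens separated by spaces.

4 5 4 * * 5 4 * * 1 9 - +

Post-order on an expression tree gives postfix notation: for each operator, emit left operand, right operand, then the operator.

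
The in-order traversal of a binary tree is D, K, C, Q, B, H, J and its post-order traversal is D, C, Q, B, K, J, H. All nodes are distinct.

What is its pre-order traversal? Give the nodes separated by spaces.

H K D B Q C J

The last element of post-order is the root; it splits in-order into left and right subtrees.
Root H: left subtree has 5 nodes {D, K, C, Q, B}, right has 1 {J}.
  Root K: left subtree has 1 node {D}, right has 3 {C, Q, B}.
    Root B: left subtree has 2 nodes {C, Q}, right has 0 { }.
      Root Q: left subtree has 1 node {C}, right has 0 { }.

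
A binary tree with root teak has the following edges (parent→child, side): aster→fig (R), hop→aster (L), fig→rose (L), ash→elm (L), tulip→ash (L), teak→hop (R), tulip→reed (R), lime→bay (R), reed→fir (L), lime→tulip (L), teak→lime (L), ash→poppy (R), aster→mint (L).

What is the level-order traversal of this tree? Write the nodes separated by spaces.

teak lime hop tulip bay aster ash reed mint fig elm poppy fir rose

Level-order visits nodes level by level from the root, left to right within each level.
Level 0: teak
Level 1: lime, hop
Level 2: tulip, bay, aster
Level 3: ash, reed, mint, fig
Level 4: elm, poppy, fir, rose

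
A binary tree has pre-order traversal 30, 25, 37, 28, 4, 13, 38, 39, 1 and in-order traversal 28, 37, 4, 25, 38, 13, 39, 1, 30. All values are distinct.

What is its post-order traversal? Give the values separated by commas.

28, 4, 37, 38, 1, 39, 13, 25, 30

The first element of pre-order is the root; it splits in-order into left and right subtrees.
Root 30: left subtree has 8 nodes {28, 37, 4, 25, 38, 13, 39, 1}, right has 0 { }.
  Root 25: left subtree has 3 nodes {28, 37, 4}, right has 4 {38, 13, 39, 1}.
    Root 37: left subtree has 1 node {28}, right has 1 {4}.
    Root 13: left subtree has 1 node {38}, right has 2 {39, 1}.
      Root 39: left subtree has 0 nodes { }, right has 1 {1}.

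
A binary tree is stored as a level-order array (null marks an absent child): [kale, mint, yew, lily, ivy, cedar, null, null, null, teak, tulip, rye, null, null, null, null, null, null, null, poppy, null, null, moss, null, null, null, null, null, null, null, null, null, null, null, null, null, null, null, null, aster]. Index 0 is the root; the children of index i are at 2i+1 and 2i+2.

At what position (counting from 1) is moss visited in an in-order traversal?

In-order visits the left subtree, then the node, then the right subtree.
At kale: go left to mint.
  At mint: go left to lily.
    lily is a leaf — visit lily.
  Visit mint.
  At mint: go right to ivy.
    At ivy: go left to teak.
      At teak: go left to poppy.
        At poppy: go left to aster.
          aster is a leaf — visit aster.
        Visit poppy.
        At poppy: no right child.
      Visit teak.
      At teak: no right child.
    Visit ivy.
    At ivy: go right to tulip.
      At tulip: no left child.
      Visit tulip.
      At tulip: go right to moss.
        moss is a leaf — visit moss.
Visit kale.
At kale: go right to yew.
  At yew: go left to cedar.
    At cedar: go left to rye.
      rye is a leaf — visit rye.
    Visit cedar.
    At cedar: no right child.
  Visit yew.
  At yew: no right child.
Full in-order sequence: lily, mint, aster, poppy, teak, ivy, tulip, moss, kale, rye, cedar, yew.

8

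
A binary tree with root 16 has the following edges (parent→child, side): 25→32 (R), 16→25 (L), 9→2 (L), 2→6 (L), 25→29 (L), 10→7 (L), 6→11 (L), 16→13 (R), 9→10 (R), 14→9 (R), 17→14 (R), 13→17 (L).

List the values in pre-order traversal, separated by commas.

16, 25, 29, 32, 13, 17, 14, 9, 2, 6, 11, 10, 7

Pre-order visits the node, then its left subtree, then its right subtree.
Visit 16.
At 16: go left to 25.
  Visit 25.
  At 25: go left to 29.
    29 is a leaf — visit 29.
  At 25: go right to 32.
    32 is a leaf — visit 32.
At 16: go right to 13.
  Visit 13.
  At 13: go left to 17.
    Visit 17.
    At 17: no left child.
    At 17: go right to 14.
      Visit 14.
      At 14: no left child.
      At 14: go right to 9.
        Visit 9.
        At 9: go left to 2.
          Visit 2.
          At 2: go left to 6.
            Visit 6.
            At 6: go left to 11.
              11 is a leaf — visit 11.
            At 6: no right child.
          At 2: no right child.
        At 9: go right to 10.
          Visit 10.
          At 10: go left to 7.
            7 is a leaf — visit 7.
          At 10: no right child.
  At 13: no right child.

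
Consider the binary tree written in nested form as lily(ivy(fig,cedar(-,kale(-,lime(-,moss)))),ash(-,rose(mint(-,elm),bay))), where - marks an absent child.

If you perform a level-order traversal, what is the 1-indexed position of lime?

10

Level-order visits nodes level by level from the root, left to right within each level.
Level 0: lily
Level 1: ivy, ash
Level 2: fig, cedar, rose
Level 3: kale, mint, bay
Level 4: lime, elm
Level 5: moss
Full level-order sequence: lily, ivy, ash, fig, cedar, rose, kale, mint, bay, lime, elm, moss.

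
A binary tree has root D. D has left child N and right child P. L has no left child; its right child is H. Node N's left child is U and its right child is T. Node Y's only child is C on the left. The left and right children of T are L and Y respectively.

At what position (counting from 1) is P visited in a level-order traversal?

3

Level-order visits nodes level by level from the root, left to right within each level.
Level 0: D
Level 1: N, P
Level 2: U, T
Level 3: L, Y
Level 4: H, C
Full level-order sequence: D, N, P, U, T, L, Y, H, C.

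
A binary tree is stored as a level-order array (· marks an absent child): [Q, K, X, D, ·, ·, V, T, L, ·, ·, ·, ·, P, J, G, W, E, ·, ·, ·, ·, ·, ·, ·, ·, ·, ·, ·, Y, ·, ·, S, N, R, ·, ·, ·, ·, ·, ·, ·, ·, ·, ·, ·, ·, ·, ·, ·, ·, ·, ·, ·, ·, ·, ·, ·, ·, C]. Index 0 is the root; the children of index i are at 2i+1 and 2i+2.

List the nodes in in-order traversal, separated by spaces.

G S T N W R D E L K Q X P V C Y J

In-order visits the left subtree, then the node, then the right subtree.
At Q: go left to K.
  At K: go left to D.
    At D: go left to T.
      At T: go left to G.
        At G: no left child.
        Visit G.
        At G: go right to S.
          S is a leaf — visit S.
      Visit T.
      At T: go right to W.
        At W: go left to N.
          N is a leaf — visit N.
        Visit W.
        At W: go right to R.
          R is a leaf — visit R.
    Visit D.
    At D: go right to L.
      At L: go left to E.
        E is a leaf — visit E.
      Visit L.
      At L: no right child.
  Visit K.
  At K: no right child.
Visit Q.
At Q: go right to X.
  At X: no left child.
  Visit X.
  At X: go right to V.
    At V: go left to P.
      P is a leaf — visit P.
    Visit V.
    At V: go right to J.
      At J: go left to Y.
        At Y: go left to C.
          C is a leaf — visit C.
        Visit Y.
        At Y: no right child.
      Visit J.
      At J: no right child.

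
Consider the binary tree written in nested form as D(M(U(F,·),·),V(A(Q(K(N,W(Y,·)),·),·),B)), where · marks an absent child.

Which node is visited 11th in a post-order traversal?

V

Post-order visits the left subtree, then the right subtree, then the node.
At D: go left to M.
  At M: go left to U.
    At U: go left to F.
      F is a leaf — visit F.
    At U: no right child.
    Visit U.
  At M: no right child.
  Visit M.
At D: go right to V.
  At V: go left to A.
    At A: go left to Q.
      At Q: go left to K.
        At K: go left to N.
          N is a leaf — visit N.
        At K: go right to W.
          At W: go left to Y.
            Y is a leaf — visit Y.
          At W: no right child.
          Visit W.
        Visit K.
      At Q: no right child.
      Visit Q.
    At A: no right child.
    Visit A.
  At V: go right to B.
    B is a leaf — visit B.
  Visit V.
Visit D.
Full post-order sequence: F, U, M, N, Y, W, K, Q, A, B, V, D.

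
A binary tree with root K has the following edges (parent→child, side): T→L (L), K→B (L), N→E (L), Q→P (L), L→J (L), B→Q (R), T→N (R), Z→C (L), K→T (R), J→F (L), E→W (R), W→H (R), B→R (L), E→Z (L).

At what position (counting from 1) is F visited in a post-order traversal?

Post-order visits the left subtree, then the right subtree, then the node.
At K: go left to B.
  At B: go left to R.
    R is a leaf — visit R.
  At B: go right to Q.
    At Q: go left to P.
      P is a leaf — visit P.
    At Q: no right child.
    Visit Q.
  Visit B.
At K: go right to T.
  At T: go left to L.
    At L: go left to J.
      At J: go left to F.
        F is a leaf — visit F.
      At J: no right child.
      Visit J.
    At L: no right child.
    Visit L.
  At T: go right to N.
    At N: go left to E.
      At E: go left to Z.
        At Z: go left to C.
          C is a leaf — visit C.
        At Z: no right child.
        Visit Z.
      At E: go right to W.
        At W: no left child.
        At W: go right to H.
          H is a leaf — visit H.
        Visit W.
      Visit E.
    At N: no right child.
    Visit N.
  Visit T.
Visit K.
Full post-order sequence: R, P, Q, B, F, J, L, C, Z, H, W, E, N, T, K.

5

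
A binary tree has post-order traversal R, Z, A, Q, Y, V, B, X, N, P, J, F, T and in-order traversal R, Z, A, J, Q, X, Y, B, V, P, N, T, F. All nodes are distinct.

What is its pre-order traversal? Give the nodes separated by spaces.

The last element of post-order is the root; it splits in-order into left and right subtrees.
Root T: left subtree has 11 nodes {R, Z, A, J, Q, X, Y, B, V, P, N}, right has 1 {F}.
  Root J: left subtree has 3 nodes {R, Z, A}, right has 7 {Q, X, Y, B, V, P, N}.
    Root A: left subtree has 2 nodes {R, Z}, right has 0 { }.
      Root Z: left subtree has 1 node {R}, right has 0 { }.
    Root P: left subtree has 5 nodes {Q, X, Y, B, V}, right has 1 {N}.
      Root X: left subtree has 1 node {Q}, right has 3 {Y, B, V}.
        Root B: left subtree has 1 node {Y}, right has 1 {V}.

T J A Z R P X Q B Y V N F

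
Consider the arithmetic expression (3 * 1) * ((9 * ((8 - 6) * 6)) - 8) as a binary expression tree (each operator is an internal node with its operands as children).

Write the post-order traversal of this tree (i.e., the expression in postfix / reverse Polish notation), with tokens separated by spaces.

Post-order on an expression tree gives postfix notation: for each operator, emit left operand, right operand, then the operator.

3 1 * 9 8 6 - 6 * * 8 - *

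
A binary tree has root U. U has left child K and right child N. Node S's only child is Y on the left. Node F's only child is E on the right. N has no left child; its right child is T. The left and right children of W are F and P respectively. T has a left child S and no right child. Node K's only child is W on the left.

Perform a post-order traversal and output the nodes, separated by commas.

Post-order visits the left subtree, then the right subtree, then the node.
At U: go left to K.
  At K: go left to W.
    At W: go left to F.
      At F: no left child.
      At F: go right to E.
        E is a leaf — visit E.
      Visit F.
    At W: go right to P.
      P is a leaf — visit P.
    Visit W.
  At K: no right child.
  Visit K.
At U: go right to N.
  At N: no left child.
  At N: go right to T.
    At T: go left to S.
      At S: go left to Y.
        Y is a leaf — visit Y.
      At S: no right child.
      Visit S.
    At T: no right child.
    Visit T.
  Visit N.
Visit U.

E, F, P, W, K, Y, S, T, N, U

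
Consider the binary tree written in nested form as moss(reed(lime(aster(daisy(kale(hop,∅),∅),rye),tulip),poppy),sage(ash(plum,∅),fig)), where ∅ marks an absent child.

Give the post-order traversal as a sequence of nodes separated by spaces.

hop kale daisy rye aster tulip lime poppy reed plum ash fig sage moss

Post-order visits the left subtree, then the right subtree, then the node.
At moss: go left to reed.
  At reed: go left to lime.
    At lime: go left to aster.
      At aster: go left to daisy.
        At daisy: go left to kale.
          At kale: go left to hop.
            hop is a leaf — visit hop.
          At kale: no right child.
          Visit kale.
        At daisy: no right child.
        Visit daisy.
      At aster: go right to rye.
        rye is a leaf — visit rye.
      Visit aster.
    At lime: go right to tulip.
      tulip is a leaf — visit tulip.
    Visit lime.
  At reed: go right to poppy.
    poppy is a leaf — visit poppy.
  Visit reed.
At moss: go right to sage.
  At sage: go left to ash.
    At ash: go left to plum.
      plum is a leaf — visit plum.
    At ash: no right child.
    Visit ash.
  At sage: go right to fig.
    fig is a leaf — visit fig.
  Visit sage.
Visit moss.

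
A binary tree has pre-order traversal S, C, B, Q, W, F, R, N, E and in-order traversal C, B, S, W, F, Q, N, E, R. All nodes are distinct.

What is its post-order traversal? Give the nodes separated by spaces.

B C F W E N R Q S

The first element of pre-order is the root; it splits in-order into left and right subtrees.
Root S: left subtree has 2 nodes {C, B}, right has 6 {W, F, Q, N, E, R}.
  Root C: left subtree has 0 nodes { }, right has 1 {B}.
  Root Q: left subtree has 2 nodes {W, F}, right has 3 {N, E, R}.
    Root W: left subtree has 0 nodes { }, right has 1 {F}.
    Root R: left subtree has 2 nodes {N, E}, right has 0 { }.
      Root N: left subtree has 0 nodes { }, right has 1 {E}.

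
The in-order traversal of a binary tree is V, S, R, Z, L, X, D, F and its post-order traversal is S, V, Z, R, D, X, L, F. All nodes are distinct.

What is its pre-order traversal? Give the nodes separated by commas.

F, L, R, V, S, Z, X, D

The last element of post-order is the root; it splits in-order into left and right subtrees.
Root F: left subtree has 7 nodes {V, S, R, Z, L, X, D}, right has 0 { }.
  Root L: left subtree has 4 nodes {V, S, R, Z}, right has 2 {X, D}.
    Root R: left subtree has 2 nodes {V, S}, right has 1 {Z}.
      Root V: left subtree has 0 nodes { }, right has 1 {S}.
    Root X: left subtree has 0 nodes { }, right has 1 {D}.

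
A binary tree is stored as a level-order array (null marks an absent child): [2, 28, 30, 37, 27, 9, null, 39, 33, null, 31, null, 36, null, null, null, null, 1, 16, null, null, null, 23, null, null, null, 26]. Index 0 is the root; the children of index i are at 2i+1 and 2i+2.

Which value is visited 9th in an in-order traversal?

In-order visits the left subtree, then the node, then the right subtree.
At 2: go left to 28.
  At 28: go left to 37.
    At 37: go left to 39.
      39 is a leaf — visit 39.
    Visit 37.
    At 37: go right to 33.
      At 33: go left to 1.
        1 is a leaf — visit 1.
      Visit 33.
      At 33: go right to 16.
        16 is a leaf — visit 16.
  Visit 28.
  At 28: go right to 27.
    At 27: no left child.
    Visit 27.
    At 27: go right to 31.
      At 31: no left child.
      Visit 31.
      At 31: go right to 23.
        23 is a leaf — visit 23.
Visit 2.
At 2: go right to 30.
  At 30: go left to 9.
    At 9: no left child.
    Visit 9.
    At 9: go right to 36.
      At 36: no left child.
      Visit 36.
      At 36: go right to 26.
        26 is a leaf — visit 26.
  Visit 30.
  At 30: no right child.
Full in-order sequence: 39, 37, 1, 33, 16, 28, 27, 31, 23, 2, 9, 36, 26, 30.

23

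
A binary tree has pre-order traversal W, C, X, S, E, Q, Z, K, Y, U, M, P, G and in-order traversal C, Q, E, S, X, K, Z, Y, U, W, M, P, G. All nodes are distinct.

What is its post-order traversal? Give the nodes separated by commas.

Q, E, S, K, U, Y, Z, X, C, G, P, M, W

The first element of pre-order is the root; it splits in-order into left and right subtrees.
Root W: left subtree has 9 nodes {C, Q, E, S, X, K, Z, Y, U}, right has 3 {M, P, G}.
  Root C: left subtree has 0 nodes { }, right has 8 {Q, E, S, X, K, Z, Y, U}.
    Root X: left subtree has 3 nodes {Q, E, S}, right has 4 {K, Z, Y, U}.
      Root S: left subtree has 2 nodes {Q, E}, right has 0 { }.
        Root E: left subtree has 1 node {Q}, right has 0 { }.
      Root Z: left subtree has 1 node {K}, right has 2 {Y, U}.
        Root Y: left subtree has 0 nodes { }, right has 1 {U}.
  Root M: left subtree has 0 nodes { }, right has 2 {P, G}.
    Root P: left subtree has 0 nodes { }, right has 1 {G}.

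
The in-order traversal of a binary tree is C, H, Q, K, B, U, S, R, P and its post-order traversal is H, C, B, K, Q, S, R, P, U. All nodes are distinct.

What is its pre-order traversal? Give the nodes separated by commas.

The last element of post-order is the root; it splits in-order into left and right subtrees.
Root U: left subtree has 5 nodes {C, H, Q, K, B}, right has 3 {S, R, P}.
  Root Q: left subtree has 2 nodes {C, H}, right has 2 {K, B}.
    Root C: left subtree has 0 nodes { }, right has 1 {H}.
    Root K: left subtree has 0 nodes { }, right has 1 {B}.
  Root P: left subtree has 2 nodes {S, R}, right has 0 { }.
    Root R: left subtree has 1 node {S}, right has 0 { }.

U, Q, C, H, K, B, P, R, S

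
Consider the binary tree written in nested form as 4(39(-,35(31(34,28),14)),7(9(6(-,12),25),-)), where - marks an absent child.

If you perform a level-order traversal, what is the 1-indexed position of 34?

10

Level-order visits nodes level by level from the root, left to right within each level.
Level 0: 4
Level 1: 39, 7
Level 2: 35, 9
Level 3: 31, 14, 6, 25
Level 4: 34, 28, 12
Full level-order sequence: 4, 39, 7, 35, 9, 31, 14, 6, 25, 34, 28, 12.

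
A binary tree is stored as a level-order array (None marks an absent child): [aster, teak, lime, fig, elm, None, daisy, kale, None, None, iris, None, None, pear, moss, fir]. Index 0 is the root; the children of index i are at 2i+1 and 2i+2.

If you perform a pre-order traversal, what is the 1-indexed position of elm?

6

Pre-order visits the node, then its left subtree, then its right subtree.
Visit aster.
At aster: go left to teak.
  Visit teak.
  At teak: go left to fig.
    Visit fig.
    At fig: go left to kale.
      Visit kale.
      At kale: go left to fir.
        fir is a leaf — visit fir.
      At kale: no right child.
    At fig: no right child.
  At teak: go right to elm.
    Visit elm.
    At elm: no left child.
    At elm: go right to iris.
      iris is a leaf — visit iris.
At aster: go right to lime.
  Visit lime.
  At lime: no left child.
  At lime: go right to daisy.
    Visit daisy.
    At daisy: go left to pear.
      pear is a leaf — visit pear.
    At daisy: go right to moss.
      moss is a leaf — visit moss.
Full pre-order sequence: aster, teak, fig, kale, fir, elm, iris, lime, daisy, pear, moss.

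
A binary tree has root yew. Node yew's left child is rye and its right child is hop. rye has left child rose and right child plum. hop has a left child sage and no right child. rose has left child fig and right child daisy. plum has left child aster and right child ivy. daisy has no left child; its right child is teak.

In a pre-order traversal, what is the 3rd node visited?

rose

Pre-order visits the node, then its left subtree, then its right subtree.
Visit yew.
At yew: go left to rye.
  Visit rye.
  At rye: go left to rose.
    Visit rose.
    At rose: go left to fig.
      fig is a leaf — visit fig.
    At rose: go right to daisy.
      Visit daisy.
      At daisy: no left child.
      At daisy: go right to teak.
        teak is a leaf — visit teak.
  At rye: go right to plum.
    Visit plum.
    At plum: go left to aster.
      aster is a leaf — visit aster.
    At plum: go right to ivy.
      ivy is a leaf — visit ivy.
At yew: go right to hop.
  Visit hop.
  At hop: go left to sage.
    sage is a leaf — visit sage.
  At hop: no right child.
Full pre-order sequence: yew, rye, rose, fig, daisy, teak, plum, aster, ivy, hop, sage.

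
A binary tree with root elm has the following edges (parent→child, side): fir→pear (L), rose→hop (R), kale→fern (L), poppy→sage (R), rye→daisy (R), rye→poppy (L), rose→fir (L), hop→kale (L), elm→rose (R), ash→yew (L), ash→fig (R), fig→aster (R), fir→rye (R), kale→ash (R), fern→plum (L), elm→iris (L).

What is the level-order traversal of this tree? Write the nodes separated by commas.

elm, iris, rose, fir, hop, pear, rye, kale, poppy, daisy, fern, ash, sage, plum, yew, fig, aster

Level-order visits nodes level by level from the root, left to right within each level.
Level 0: elm
Level 1: iris, rose
Level 2: fir, hop
Level 3: pear, rye, kale
Level 4: poppy, daisy, fern, ash
Level 5: sage, plum, yew, fig
Level 6: aster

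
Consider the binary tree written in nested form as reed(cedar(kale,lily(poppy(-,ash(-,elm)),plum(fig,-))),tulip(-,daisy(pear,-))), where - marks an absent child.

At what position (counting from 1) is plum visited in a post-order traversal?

6

Post-order visits the left subtree, then the right subtree, then the node.
At reed: go left to cedar.
  At cedar: go left to kale.
    kale is a leaf — visit kale.
  At cedar: go right to lily.
    At lily: go left to poppy.
      At poppy: no left child.
      At poppy: go right to ash.
        At ash: no left child.
        At ash: go right to elm.
          elm is a leaf — visit elm.
        Visit ash.
      Visit poppy.
    At lily: go right to plum.
      At plum: go left to fig.
        fig is a leaf — visit fig.
      At plum: no right child.
      Visit plum.
    Visit lily.
  Visit cedar.
At reed: go right to tulip.
  At tulip: no left child.
  At tulip: go right to daisy.
    At daisy: go left to pear.
      pear is a leaf — visit pear.
    At daisy: no right child.
    Visit daisy.
  Visit tulip.
Visit reed.
Full post-order sequence: kale, elm, ash, poppy, fig, plum, lily, cedar, pear, daisy, tulip, reed.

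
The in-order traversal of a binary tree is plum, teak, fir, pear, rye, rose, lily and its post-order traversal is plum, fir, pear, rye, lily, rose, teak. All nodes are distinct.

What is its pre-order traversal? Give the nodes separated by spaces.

teak plum rose rye pear fir lily

The last element of post-order is the root; it splits in-order into left and right subtrees.
Root teak: left subtree has 1 node {plum}, right has 5 {fir, pear, rye, rose, lily}.
  Root rose: left subtree has 3 nodes {fir, pear, rye}, right has 1 {lily}.
    Root rye: left subtree has 2 nodes {fir, pear}, right has 0 { }.
      Root pear: left subtree has 1 node {fir}, right has 0 { }.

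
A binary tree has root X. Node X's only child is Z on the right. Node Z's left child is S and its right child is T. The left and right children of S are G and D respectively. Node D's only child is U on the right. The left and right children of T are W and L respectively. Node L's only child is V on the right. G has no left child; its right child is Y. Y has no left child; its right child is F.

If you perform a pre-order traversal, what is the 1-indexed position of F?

6

Pre-order visits the node, then its left subtree, then its right subtree.
Visit X.
At X: no left child.
At X: go right to Z.
  Visit Z.
  At Z: go left to S.
    Visit S.
    At S: go left to G.
      Visit G.
      At G: no left child.
      At G: go right to Y.
        Visit Y.
        At Y: no left child.
        At Y: go right to F.
          F is a leaf — visit F.
    At S: go right to D.
      Visit D.
      At D: no left child.
      At D: go right to U.
        U is a leaf — visit U.
  At Z: go right to T.
    Visit T.
    At T: go left to W.
      W is a leaf — visit W.
    At T: go right to L.
      Visit L.
      At L: no left child.
      At L: go right to V.
        V is a leaf — visit V.
Full pre-order sequence: X, Z, S, G, Y, F, D, U, T, W, L, V.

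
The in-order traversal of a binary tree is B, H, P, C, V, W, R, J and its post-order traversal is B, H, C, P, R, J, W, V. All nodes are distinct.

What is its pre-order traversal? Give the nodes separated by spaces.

The last element of post-order is the root; it splits in-order into left and right subtrees.
Root V: left subtree has 4 nodes {B, H, P, C}, right has 3 {W, R, J}.
  Root P: left subtree has 2 nodes {B, H}, right has 1 {C}.
    Root H: left subtree has 1 node {B}, right has 0 { }.
  Root W: left subtree has 0 nodes { }, right has 2 {R, J}.
    Root J: left subtree has 1 node {R}, right has 0 { }.

V P H B C W J R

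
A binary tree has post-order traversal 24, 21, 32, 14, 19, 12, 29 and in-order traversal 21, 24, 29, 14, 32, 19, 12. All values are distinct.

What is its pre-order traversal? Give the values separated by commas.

The last element of post-order is the root; it splits in-order into left and right subtrees.
Root 29: left subtree has 2 nodes {21, 24}, right has 4 {14, 32, 19, 12}.
  Root 21: left subtree has 0 nodes { }, right has 1 {24}.
  Root 12: left subtree has 3 nodes {14, 32, 19}, right has 0 { }.
    Root 19: left subtree has 2 nodes {14, 32}, right has 0 { }.
      Root 14: left subtree has 0 nodes { }, right has 1 {32}.

29, 21, 24, 12, 19, 14, 32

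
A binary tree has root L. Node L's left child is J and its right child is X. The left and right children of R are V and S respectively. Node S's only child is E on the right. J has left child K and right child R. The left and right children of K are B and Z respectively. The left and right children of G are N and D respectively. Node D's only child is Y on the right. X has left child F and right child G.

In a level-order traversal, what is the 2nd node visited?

Level-order visits nodes level by level from the root, left to right within each level.
Level 0: L
Level 1: J, X
Level 2: K, R, F, G
Level 3: B, Z, V, S, N, D
Level 4: E, Y
Full level-order sequence: L, J, X, K, R, F, G, B, Z, V, S, N, D, E, Y.

J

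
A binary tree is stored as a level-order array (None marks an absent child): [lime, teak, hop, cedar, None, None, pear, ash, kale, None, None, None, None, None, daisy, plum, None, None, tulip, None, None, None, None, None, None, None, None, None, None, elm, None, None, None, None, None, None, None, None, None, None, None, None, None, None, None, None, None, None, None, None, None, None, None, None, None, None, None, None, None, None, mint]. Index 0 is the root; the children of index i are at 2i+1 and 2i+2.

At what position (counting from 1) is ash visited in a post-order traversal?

2

Post-order visits the left subtree, then the right subtree, then the node.
At lime: go left to teak.
  At teak: go left to cedar.
    At cedar: go left to ash.
      At ash: go left to plum.
        plum is a leaf — visit plum.
      At ash: no right child.
      Visit ash.
    At cedar: go right to kale.
      At kale: no left child.
      At kale: go right to tulip.
        tulip is a leaf — visit tulip.
      Visit kale.
    Visit cedar.
  At teak: no right child.
  Visit teak.
At lime: go right to hop.
  At hop: no left child.
  At hop: go right to pear.
    At pear: no left child.
    At pear: go right to daisy.
      At daisy: go left to elm.
        At elm: no left child.
        At elm: go right to mint.
          mint is a leaf — visit mint.
        Visit elm.
      At daisy: no right child.
      Visit daisy.
    Visit pear.
  Visit hop.
Visit lime.
Full post-order sequence: plum, ash, tulip, kale, cedar, teak, mint, elm, daisy, pear, hop, lime.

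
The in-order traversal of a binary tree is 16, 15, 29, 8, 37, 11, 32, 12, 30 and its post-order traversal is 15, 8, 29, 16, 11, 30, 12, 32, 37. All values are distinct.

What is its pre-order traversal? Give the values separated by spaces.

37 16 29 15 8 32 11 12 30

The last element of post-order is the root; it splits in-order into left and right subtrees.
Root 37: left subtree has 4 nodes {16, 15, 29, 8}, right has 4 {11, 32, 12, 30}.
  Root 16: left subtree has 0 nodes { }, right has 3 {15, 29, 8}.
    Root 29: left subtree has 1 node {15}, right has 1 {8}.
  Root 32: left subtree has 1 node {11}, right has 2 {12, 30}.
    Root 12: left subtree has 0 nodes { }, right has 1 {30}.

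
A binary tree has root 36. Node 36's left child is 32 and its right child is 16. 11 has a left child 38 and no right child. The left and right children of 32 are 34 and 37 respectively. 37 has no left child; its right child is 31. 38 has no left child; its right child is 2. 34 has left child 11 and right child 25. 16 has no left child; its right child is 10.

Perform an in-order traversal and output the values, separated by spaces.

In-order visits the left subtree, then the node, then the right subtree.
At 36: go left to 32.
  At 32: go left to 34.
    At 34: go left to 11.
      At 11: go left to 38.
        At 38: no left child.
        Visit 38.
        At 38: go right to 2.
          2 is a leaf — visit 2.
      Visit 11.
      At 11: no right child.
    Visit 34.
    At 34: go right to 25.
      25 is a leaf — visit 25.
  Visit 32.
  At 32: go right to 37.
    At 37: no left child.
    Visit 37.
    At 37: go right to 31.
      31 is a leaf — visit 31.
Visit 36.
At 36: go right to 16.
  At 16: no left child.
  Visit 16.
  At 16: go right to 10.
    10 is a leaf — visit 10.

38 2 11 34 25 32 37 31 36 16 10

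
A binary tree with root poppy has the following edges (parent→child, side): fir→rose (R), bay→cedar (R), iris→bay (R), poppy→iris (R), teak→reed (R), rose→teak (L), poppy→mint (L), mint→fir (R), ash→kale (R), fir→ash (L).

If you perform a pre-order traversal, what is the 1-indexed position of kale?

5

Pre-order visits the node, then its left subtree, then its right subtree.
Visit poppy.
At poppy: go left to mint.
  Visit mint.
  At mint: no left child.
  At mint: go right to fir.
    Visit fir.
    At fir: go left to ash.
      Visit ash.
      At ash: no left child.
      At ash: go right to kale.
        kale is a leaf — visit kale.
    At fir: go right to rose.
      Visit rose.
      At rose: go left to teak.
        Visit teak.
        At teak: no left child.
        At teak: go right to reed.
          reed is a leaf — visit reed.
      At rose: no right child.
At poppy: go right to iris.
  Visit iris.
  At iris: no left child.
  At iris: go right to bay.
    Visit bay.
    At bay: no left child.
    At bay: go right to cedar.
      cedar is a leaf — visit cedar.
Full pre-order sequence: poppy, mint, fir, ash, kale, rose, teak, reed, iris, bay, cedar.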